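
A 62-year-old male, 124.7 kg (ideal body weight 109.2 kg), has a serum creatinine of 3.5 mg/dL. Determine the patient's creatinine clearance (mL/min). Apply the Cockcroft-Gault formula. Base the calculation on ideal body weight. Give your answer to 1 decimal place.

CrCl = (140 − 62) × 109.2 / (72 × 3.5) = 8517.6 / 252.00 ≈ 33.8 mL/min

33.8 mL/min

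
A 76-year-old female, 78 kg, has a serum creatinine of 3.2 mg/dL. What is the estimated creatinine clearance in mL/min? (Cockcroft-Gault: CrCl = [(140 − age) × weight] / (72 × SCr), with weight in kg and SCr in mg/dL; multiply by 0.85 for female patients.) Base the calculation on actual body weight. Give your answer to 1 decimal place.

18.4 mL/min

CrCl = (140 − 76) × 78 / (72 × 3.2) × 0.85 = 4992.0 / 230.40 × 0.85 ≈ 18.4 mL/min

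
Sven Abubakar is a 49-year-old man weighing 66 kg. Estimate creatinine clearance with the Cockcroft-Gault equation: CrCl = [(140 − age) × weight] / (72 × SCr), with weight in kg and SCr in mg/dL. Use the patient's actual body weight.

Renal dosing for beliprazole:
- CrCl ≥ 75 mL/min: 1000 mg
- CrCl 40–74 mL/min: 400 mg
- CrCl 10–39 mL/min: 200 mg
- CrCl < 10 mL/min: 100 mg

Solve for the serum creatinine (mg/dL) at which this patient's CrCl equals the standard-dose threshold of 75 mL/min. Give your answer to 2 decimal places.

1.11 mg/dL

Standard dose requires CrCl ≥ 75 mL/min.
Set (140 − 49) × 66 / (72 × SCr) = 75
SCr = (140 − 49) × 66 / (72 × 75) = 1.112 mg/dL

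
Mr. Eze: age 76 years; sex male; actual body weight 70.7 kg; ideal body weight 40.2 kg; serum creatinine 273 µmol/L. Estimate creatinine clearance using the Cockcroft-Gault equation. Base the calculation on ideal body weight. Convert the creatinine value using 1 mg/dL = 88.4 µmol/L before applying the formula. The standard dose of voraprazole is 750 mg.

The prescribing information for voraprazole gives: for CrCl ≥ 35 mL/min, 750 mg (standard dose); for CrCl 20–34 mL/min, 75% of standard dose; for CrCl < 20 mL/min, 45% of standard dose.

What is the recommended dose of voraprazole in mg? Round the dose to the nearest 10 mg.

340 mg

SCr = 273 / 88.4 = 3.088 mg/dL
CrCl = (140 − 76) × 40.2 / (72 × 3.088) = 2572.8 / 222.34 ≈ 11.6 mL/min
CrCl ≈ 12 mL/min → bracket < 20 mL/min.
45% of 750 mg = 337.5 mg → 340 mg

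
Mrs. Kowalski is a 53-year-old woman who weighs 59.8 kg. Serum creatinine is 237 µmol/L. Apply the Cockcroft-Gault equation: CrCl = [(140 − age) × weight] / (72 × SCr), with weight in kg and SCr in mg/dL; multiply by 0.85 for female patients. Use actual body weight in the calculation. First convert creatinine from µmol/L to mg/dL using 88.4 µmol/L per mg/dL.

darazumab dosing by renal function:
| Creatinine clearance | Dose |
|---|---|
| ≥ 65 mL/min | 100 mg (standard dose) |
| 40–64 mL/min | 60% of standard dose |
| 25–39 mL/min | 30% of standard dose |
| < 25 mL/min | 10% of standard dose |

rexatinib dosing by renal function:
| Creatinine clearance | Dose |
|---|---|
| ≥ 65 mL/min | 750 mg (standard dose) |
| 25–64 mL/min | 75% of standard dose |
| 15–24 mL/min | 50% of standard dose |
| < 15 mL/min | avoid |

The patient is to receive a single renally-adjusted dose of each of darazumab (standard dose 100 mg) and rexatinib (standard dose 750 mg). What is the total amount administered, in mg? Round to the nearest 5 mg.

SCr = 237 / 88.4 = 2.681 mg/dL
CrCl = (140 − 53) × 59.8 / (72 × 2.681) × 0.85 = 5202.6 / 193.03 × 0.85 ≈ 22.9 mL/min
CrCl ≈ 23 mL/min.
darazumab: < 25 mL/min → 10% of 100 mg = 10 mg.
rexatinib: 15–24 mL/min → 50% of 750 mg = 375 mg.
Total = 10 + 375 = 385 mg.

385 mg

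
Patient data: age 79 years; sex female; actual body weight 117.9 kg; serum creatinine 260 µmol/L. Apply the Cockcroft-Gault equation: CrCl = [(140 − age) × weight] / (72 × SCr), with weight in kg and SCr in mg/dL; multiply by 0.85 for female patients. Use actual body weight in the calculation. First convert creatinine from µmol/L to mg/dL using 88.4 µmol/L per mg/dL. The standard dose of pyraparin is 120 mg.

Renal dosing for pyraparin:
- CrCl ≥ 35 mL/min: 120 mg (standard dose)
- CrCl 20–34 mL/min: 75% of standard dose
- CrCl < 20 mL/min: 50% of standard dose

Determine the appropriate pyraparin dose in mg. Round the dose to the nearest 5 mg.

SCr = 260 / 88.4 = 2.941 mg/dL
CrCl = (140 − 79) × 117.9 / (72 × 2.941) × 0.85 = 7191.9 / 211.75 × 0.85 ≈ 28.9 mL/min
CrCl ≈ 29 mL/min → bracket 20–34 mL/min.
75% of 120 mg = 90 mg

90 mg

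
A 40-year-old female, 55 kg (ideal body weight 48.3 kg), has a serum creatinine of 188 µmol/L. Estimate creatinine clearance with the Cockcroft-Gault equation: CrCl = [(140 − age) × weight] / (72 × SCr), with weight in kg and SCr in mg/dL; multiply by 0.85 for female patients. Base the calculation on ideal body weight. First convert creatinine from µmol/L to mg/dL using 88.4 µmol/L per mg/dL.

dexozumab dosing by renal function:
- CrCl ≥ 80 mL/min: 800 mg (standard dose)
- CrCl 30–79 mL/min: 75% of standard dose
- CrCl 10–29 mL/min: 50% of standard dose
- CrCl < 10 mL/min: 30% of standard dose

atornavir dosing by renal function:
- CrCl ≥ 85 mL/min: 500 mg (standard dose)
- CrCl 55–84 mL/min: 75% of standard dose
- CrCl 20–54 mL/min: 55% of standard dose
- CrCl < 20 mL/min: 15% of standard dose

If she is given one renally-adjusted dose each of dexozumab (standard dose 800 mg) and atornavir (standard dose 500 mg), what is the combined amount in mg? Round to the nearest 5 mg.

SCr = 188 / 88.4 = 2.127 mg/dL
CrCl = (140 − 40) × 48.3 / (72 × 2.127) × 0.85 = 4830.0 / 153.14 × 0.85 ≈ 26.8 mL/min
CrCl ≈ 27 mL/min.
dexozumab: 10–29 mL/min → 50% of 800 mg = 400 mg.
atornavir: 20–54 mL/min → 55% of 500 mg = 275 mg.
Total = 400 + 275 = 675 mg.

675 mg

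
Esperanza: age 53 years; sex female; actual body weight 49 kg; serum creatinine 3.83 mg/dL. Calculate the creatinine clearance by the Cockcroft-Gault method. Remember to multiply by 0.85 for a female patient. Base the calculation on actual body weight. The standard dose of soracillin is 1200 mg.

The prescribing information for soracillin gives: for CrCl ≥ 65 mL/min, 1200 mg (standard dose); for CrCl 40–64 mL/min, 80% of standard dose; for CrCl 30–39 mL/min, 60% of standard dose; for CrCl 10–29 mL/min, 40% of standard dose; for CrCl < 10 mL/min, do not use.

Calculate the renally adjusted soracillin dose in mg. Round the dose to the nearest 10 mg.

CrCl = (140 − 53) × 49 / (72 × 3.83) × 0.85 = 4263.0 / 275.76 × 0.85 ≈ 13.1 mL/min
CrCl ≈ 13 mL/min → bracket 10–29 mL/min.
40% of 1200 mg = 480 mg

480 mg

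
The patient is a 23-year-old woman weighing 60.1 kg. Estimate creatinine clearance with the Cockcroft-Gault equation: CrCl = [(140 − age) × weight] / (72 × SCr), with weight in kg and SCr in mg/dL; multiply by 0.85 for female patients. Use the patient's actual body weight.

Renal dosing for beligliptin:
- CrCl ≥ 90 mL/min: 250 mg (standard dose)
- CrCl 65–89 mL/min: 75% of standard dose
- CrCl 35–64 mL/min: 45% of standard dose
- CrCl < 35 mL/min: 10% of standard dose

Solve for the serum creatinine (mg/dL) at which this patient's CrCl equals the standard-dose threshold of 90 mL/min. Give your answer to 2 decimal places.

0.92 mg/dL

Standard dose requires CrCl ≥ 90 mL/min.
Set (140 − 23) × 60.1 × 0.85 / (72 × SCr) = 90
SCr = (140 − 23) × 60.1 × 0.85 / (72 × 90) = 0.922 mg/dL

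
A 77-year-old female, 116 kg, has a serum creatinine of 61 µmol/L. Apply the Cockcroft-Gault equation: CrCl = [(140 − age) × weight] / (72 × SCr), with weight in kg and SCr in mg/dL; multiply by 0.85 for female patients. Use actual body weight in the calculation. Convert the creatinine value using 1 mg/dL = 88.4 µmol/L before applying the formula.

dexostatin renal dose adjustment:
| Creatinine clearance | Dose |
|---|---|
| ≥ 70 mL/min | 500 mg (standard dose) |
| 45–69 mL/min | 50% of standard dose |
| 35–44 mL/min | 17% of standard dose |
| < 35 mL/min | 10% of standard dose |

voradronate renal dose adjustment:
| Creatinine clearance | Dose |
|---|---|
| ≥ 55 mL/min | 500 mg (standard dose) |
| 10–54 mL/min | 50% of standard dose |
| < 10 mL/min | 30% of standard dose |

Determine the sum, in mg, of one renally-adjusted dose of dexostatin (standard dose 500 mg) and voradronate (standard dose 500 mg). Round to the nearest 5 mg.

1000 mg

SCr = 61 / 88.4 = 0.69 mg/dL
CrCl = (140 − 77) × 116 / (72 × 0.69) × 0.85 = 7308.0 / 49.68 × 0.85 ≈ 125.0 mL/min
CrCl ≈ 125 mL/min.
dexostatin: ≥ 70 mL/min → 100% of 500 mg = 500 mg.
voradronate: ≥ 55 mL/min → 100% of 500 mg = 500 mg.
Total = 500 + 500 = 1000 mg.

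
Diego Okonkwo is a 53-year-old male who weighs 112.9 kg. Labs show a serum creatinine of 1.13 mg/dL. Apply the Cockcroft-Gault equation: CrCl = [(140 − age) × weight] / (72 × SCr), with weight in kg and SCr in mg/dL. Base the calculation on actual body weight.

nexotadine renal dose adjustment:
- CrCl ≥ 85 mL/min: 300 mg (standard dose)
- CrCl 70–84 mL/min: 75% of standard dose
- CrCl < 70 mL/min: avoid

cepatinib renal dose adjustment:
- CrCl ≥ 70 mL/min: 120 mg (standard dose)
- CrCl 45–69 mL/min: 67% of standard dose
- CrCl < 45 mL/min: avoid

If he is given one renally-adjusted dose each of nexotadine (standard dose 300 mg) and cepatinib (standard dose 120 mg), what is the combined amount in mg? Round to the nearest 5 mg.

420 mg

CrCl = (140 − 53) × 112.9 / (72 × 1.13) = 9822.3 / 81.36 ≈ 120.7 mL/min
CrCl ≈ 121 mL/min.
nexotadine: ≥ 85 mL/min → 100% of 300 mg = 300 mg.
cepatinib: ≥ 70 mL/min → 100% of 120 mg = 120 mg.
Total = 300 + 120 = 420 mg.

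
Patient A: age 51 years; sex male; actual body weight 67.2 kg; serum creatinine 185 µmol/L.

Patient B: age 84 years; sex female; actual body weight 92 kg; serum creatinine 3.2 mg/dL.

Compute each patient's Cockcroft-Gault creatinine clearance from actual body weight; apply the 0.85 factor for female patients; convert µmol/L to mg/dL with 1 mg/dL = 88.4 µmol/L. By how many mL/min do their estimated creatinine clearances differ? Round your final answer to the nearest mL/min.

21 mL/min

Patient A: SCr = 185 / 88.4 = 2.093 mg/dL
Patient A: CrCl = (140 − 51) × 67.2 / (72 × 2.093) = 5980.8 / 150.70 ≈ 39.7 mL/min
Patient B: CrCl = (140 − 84) × 92 / (72 × 3.2) × 0.85 = 5152.0 / 230.40 × 0.85 ≈ 19.0 mL/min
|39.7 − 19.0| = 20.7 mL/min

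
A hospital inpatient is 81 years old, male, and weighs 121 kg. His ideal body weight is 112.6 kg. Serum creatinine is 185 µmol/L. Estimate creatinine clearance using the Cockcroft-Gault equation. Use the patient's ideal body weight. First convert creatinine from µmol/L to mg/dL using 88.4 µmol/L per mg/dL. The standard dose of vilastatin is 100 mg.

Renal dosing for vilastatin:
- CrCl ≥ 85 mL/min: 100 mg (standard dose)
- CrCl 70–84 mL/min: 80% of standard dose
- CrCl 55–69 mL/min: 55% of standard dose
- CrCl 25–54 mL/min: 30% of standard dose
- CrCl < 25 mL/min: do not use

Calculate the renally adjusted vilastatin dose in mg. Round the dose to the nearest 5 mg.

30 mg

SCr = 185 / 88.4 = 2.093 mg/dL
CrCl = (140 − 81) × 112.6 / (72 × 2.093) = 6643.4 / 150.70 ≈ 44.1 mL/min
CrCl ≈ 44 mL/min → bracket 25–54 mL/min.
30% of 100 mg = 30 mg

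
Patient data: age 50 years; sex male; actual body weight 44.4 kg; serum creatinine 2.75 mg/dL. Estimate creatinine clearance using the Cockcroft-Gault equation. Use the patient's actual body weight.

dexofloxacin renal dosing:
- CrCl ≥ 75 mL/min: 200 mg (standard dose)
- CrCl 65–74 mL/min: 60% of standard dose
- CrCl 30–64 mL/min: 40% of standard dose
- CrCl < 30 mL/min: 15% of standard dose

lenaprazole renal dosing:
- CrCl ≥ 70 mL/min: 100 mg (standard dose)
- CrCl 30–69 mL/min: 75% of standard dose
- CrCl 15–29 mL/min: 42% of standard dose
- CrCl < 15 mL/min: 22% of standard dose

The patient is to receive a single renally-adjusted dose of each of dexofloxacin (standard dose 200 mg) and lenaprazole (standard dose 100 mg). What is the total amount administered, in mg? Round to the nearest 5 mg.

70 mg

CrCl = (140 − 50) × 44.4 / (72 × 2.75) = 3996.0 / 198.00 ≈ 20.2 mL/min
CrCl ≈ 20 mL/min.
dexofloxacin: < 30 mL/min → 15% of 200 mg = 30 mg.
lenaprazole: 15–29 mL/min → 42% of 100 mg = 42 mg.
Total = 30 + 42 = 72 mg.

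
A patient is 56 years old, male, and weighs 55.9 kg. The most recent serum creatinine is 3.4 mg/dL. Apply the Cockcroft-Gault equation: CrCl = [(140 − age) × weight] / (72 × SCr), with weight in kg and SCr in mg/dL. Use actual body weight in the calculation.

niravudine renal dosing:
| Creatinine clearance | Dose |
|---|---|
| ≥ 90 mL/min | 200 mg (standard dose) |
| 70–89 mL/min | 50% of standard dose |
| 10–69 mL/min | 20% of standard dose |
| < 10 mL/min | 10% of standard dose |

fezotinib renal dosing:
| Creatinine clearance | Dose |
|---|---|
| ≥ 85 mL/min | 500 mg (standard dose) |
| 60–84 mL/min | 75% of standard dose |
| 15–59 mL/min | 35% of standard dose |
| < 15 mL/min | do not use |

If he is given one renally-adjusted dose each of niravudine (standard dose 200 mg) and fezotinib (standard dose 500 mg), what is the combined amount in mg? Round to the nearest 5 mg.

CrCl = (140 − 56) × 55.9 / (72 × 3.4) = 4695.6 / 244.80 ≈ 19.2 mL/min
CrCl ≈ 19 mL/min.
niravudine: 10–69 mL/min → 20% of 200 mg = 40 mg.
fezotinib: 15–59 mL/min → 35% of 500 mg = 175 mg.
Total = 40 + 175 = 215 mg.

215 mg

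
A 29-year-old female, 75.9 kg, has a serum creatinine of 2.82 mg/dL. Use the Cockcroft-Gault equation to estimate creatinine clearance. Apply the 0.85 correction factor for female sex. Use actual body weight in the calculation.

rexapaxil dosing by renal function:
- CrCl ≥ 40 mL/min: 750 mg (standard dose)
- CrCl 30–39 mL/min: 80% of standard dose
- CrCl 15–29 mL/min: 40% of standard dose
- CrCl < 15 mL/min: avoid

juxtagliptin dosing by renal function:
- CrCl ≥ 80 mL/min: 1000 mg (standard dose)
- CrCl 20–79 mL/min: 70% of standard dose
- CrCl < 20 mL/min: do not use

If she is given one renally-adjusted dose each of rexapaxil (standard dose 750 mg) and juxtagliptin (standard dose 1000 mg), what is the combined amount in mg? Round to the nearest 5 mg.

1300 mg

CrCl = (140 − 29) × 75.9 / (72 × 2.82) × 0.85 = 8424.9 / 203.04 × 0.85 ≈ 35.3 mL/min
CrCl ≈ 35 mL/min.
rexapaxil: 30–39 mL/min → 80% of 750 mg = 600 mg.
juxtagliptin: 20–79 mL/min → 70% of 1000 mg = 700 mg.
Total = 600 + 700 = 1300 mg.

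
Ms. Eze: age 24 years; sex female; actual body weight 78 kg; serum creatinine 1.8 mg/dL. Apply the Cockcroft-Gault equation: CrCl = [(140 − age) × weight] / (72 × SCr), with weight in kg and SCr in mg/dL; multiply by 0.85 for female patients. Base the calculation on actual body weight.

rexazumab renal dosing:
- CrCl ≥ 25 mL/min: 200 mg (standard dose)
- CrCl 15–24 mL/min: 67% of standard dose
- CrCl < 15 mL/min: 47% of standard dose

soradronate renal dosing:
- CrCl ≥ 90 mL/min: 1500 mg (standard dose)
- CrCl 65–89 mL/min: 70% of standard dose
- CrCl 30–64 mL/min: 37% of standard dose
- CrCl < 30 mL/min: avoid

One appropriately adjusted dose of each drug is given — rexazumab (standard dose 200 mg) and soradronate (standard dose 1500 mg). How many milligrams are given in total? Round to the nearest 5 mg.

755 mg

CrCl = (140 − 24) × 78 / (72 × 1.8) × 0.85 = 9048.0 / 129.60 × 0.85 ≈ 59.3 mL/min
CrCl ≈ 59 mL/min.
rexazumab: ≥ 25 mL/min → 100% of 200 mg = 200 mg.
soradronate: 30–64 mL/min → 37% of 1500 mg = 555 mg.
Total = 200 + 555 = 755 mg.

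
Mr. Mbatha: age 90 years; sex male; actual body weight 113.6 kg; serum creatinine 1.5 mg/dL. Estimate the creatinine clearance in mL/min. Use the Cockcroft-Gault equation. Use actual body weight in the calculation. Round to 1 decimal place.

CrCl = (140 − 90) × 113.6 / (72 × 1.5) = 5680.0 / 108.00 ≈ 52.6 mL/min

52.6 mL/min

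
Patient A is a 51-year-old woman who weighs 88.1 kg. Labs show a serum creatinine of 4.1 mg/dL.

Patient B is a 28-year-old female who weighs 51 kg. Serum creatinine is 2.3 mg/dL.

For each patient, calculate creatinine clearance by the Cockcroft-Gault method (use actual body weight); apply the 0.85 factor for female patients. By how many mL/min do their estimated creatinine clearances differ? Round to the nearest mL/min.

Patient A: CrCl = (140 − 51) × 88.1 / (72 × 4.1) × 0.85 = 7840.9 / 295.20 × 0.85 ≈ 22.6 mL/min
Patient B: CrCl = (140 − 28) × 51 / (72 × 2.3) × 0.85 = 5712.0 / 165.60 × 0.85 ≈ 29.3 mL/min
|22.6 − 29.3| = 6.7 mL/min

7 mL/min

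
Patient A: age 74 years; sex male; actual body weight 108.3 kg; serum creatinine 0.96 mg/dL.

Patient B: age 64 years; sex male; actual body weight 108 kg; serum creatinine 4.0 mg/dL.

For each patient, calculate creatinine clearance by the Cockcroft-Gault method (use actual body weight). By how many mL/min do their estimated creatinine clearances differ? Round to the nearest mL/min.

75 mL/min

Patient A: CrCl = (140 − 74) × 108.3 / (72 × 0.96) = 7147.8 / 69.12 ≈ 103.4 mL/min
Patient B: CrCl = (140 − 64) × 108 / (72 × 4) = 8208.0 / 288.00 ≈ 28.5 mL/min
|103.4 − 28.5| = 74.9 mL/min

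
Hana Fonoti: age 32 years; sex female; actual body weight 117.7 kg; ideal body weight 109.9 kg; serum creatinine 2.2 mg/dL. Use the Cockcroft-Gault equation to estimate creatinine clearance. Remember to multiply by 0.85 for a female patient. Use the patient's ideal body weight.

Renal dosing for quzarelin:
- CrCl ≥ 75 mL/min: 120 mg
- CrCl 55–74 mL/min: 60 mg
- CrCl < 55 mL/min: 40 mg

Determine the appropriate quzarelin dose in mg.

60 mg

CrCl = (140 − 32) × 109.9 / (72 × 2.2) × 0.85 = 11869.2 / 158.40 × 0.85 ≈ 63.7 mL/min
CrCl ≈ 64 mL/min → bracket 55–74 mL/min.
Dose for this bracket: 60 mg.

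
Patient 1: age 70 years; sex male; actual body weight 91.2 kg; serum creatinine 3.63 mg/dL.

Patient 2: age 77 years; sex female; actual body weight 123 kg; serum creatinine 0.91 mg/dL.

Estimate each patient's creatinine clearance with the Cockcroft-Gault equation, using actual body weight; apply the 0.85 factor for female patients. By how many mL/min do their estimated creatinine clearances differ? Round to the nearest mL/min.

Patient 1: CrCl = (140 − 70) × 91.2 / (72 × 3.63) = 6384.0 / 261.36 ≈ 24.4 mL/min
Patient 2: CrCl = (140 − 77) × 123 / (72 × 0.91) × 0.85 = 7749.0 / 65.52 × 0.85 ≈ 100.5 mL/min
|24.4 − 100.5| = 76.1 mL/min

76 mL/min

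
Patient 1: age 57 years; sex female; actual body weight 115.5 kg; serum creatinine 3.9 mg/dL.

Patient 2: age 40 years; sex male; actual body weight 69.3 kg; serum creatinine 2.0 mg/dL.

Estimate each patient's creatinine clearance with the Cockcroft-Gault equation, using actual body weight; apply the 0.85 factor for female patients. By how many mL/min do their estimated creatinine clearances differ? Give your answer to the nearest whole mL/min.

19 mL/min

Patient 1: CrCl = (140 − 57) × 115.5 / (72 × 3.9) × 0.85 = 9586.5 / 280.80 × 0.85 ≈ 29.0 mL/min
Patient 2: CrCl = (140 − 40) × 69.3 / (72 × 2) = 6930.0 / 144.00 ≈ 48.1 mL/min
|29.0 − 48.1| = 19.1 mL/min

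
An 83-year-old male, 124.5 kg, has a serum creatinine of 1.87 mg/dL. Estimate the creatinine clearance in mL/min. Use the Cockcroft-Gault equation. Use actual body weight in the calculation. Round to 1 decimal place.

52.7 mL/min

CrCl = (140 − 83) × 124.5 / (72 × 1.87) = 7096.5 / 134.64 ≈ 52.7 mL/min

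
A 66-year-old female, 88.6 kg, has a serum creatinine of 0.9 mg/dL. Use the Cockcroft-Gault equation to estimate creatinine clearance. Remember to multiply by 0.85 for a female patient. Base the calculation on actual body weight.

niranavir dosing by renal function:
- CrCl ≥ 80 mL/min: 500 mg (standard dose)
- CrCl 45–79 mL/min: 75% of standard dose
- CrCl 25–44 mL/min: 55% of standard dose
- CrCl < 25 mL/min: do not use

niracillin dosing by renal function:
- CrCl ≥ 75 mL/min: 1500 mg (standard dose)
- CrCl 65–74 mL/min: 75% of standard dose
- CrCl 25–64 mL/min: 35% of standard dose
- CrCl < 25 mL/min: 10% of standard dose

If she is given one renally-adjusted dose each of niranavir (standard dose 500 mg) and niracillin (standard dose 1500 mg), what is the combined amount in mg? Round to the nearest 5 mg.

2000 mg

CrCl = (140 − 66) × 88.6 / (72 × 0.9) × 0.85 = 6556.4 / 64.80 × 0.85 ≈ 86.0 mL/min
CrCl ≈ 86 mL/min.
niranavir: ≥ 80 mL/min → 100% of 500 mg = 500 mg.
niracillin: ≥ 75 mL/min → 100% of 1500 mg = 1500 mg.
Total = 500 + 1500 = 2000 mg.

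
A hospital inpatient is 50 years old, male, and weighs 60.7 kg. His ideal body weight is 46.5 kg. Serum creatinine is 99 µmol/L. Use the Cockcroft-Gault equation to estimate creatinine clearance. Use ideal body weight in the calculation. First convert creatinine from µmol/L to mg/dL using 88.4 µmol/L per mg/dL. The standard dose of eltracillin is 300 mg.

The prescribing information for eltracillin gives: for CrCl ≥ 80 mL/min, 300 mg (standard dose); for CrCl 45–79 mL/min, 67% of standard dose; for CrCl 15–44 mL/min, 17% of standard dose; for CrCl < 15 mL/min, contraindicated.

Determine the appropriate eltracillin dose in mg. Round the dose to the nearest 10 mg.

SCr = 99 / 88.4 = 1.12 mg/dL
CrCl = (140 − 50) × 46.5 / (72 × 1.12) = 4185.0 / 80.64 ≈ 51.9 mL/min
CrCl ≈ 52 mL/min → bracket 45–79 mL/min.
67% of 300 mg = 201 mg → 200 mg

200 mg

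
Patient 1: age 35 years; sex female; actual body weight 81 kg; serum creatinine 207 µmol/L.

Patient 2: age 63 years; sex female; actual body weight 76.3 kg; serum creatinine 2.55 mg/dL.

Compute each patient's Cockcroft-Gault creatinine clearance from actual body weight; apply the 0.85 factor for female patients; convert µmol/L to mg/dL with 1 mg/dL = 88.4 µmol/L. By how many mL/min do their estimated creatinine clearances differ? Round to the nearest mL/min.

Patient 1: SCr = 207 / 88.4 = 2.342 mg/dL
Patient 1: CrCl = (140 − 35) × 81 / (72 × 2.342) × 0.85 = 8505.0 / 168.62 × 0.85 ≈ 42.9 mL/min
Patient 2: CrCl = (140 − 63) × 76.3 / (72 × 2.55) × 0.85 = 5875.1 / 183.60 × 0.85 ≈ 27.2 mL/min
|42.9 − 27.2| = 15.7 mL/min

16 mL/min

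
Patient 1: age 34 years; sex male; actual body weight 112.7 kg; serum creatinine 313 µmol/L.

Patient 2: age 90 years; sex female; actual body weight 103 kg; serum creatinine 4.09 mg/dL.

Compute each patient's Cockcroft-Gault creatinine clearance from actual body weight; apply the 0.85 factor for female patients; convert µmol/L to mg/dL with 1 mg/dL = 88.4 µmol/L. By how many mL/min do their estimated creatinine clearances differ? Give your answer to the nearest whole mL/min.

Patient 1: SCr = 313 / 88.4 = 3.541 mg/dL
Patient 1: CrCl = (140 − 34) × 112.7 / (72 × 3.541) = 11946.2 / 254.95 ≈ 46.9 mL/min
Patient 2: CrCl = (140 − 90) × 103 / (72 × 4.09) × 0.85 = 5150.0 / 294.48 × 0.85 ≈ 14.9 mL/min
|46.9 − 14.9| = 32.0 mL/min

32 mL/min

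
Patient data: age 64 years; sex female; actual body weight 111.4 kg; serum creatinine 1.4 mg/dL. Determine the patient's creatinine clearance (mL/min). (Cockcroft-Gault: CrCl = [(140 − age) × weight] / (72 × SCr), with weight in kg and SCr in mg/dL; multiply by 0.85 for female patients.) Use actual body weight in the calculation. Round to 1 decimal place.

71.4 mL/min

CrCl = (140 − 64) × 111.4 / (72 × 1.4) × 0.85 = 8466.4 / 100.80 × 0.85 ≈ 71.4 mL/min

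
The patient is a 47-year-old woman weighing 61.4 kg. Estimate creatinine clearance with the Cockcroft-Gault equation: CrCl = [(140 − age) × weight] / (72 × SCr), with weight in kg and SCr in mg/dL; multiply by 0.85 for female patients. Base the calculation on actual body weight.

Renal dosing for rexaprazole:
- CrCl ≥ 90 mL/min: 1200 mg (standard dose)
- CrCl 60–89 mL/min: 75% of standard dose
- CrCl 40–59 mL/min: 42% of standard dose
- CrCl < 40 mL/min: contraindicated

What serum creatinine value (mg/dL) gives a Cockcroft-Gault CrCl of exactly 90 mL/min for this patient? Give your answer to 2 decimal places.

Standard dose requires CrCl ≥ 90 mL/min.
Set (140 − 47) × 61.4 × 0.85 / (72 × SCr) = 90
SCr = (140 − 47) × 61.4 × 0.85 / (72 × 90) = 0.749 mg/dL

0.75 mg/dL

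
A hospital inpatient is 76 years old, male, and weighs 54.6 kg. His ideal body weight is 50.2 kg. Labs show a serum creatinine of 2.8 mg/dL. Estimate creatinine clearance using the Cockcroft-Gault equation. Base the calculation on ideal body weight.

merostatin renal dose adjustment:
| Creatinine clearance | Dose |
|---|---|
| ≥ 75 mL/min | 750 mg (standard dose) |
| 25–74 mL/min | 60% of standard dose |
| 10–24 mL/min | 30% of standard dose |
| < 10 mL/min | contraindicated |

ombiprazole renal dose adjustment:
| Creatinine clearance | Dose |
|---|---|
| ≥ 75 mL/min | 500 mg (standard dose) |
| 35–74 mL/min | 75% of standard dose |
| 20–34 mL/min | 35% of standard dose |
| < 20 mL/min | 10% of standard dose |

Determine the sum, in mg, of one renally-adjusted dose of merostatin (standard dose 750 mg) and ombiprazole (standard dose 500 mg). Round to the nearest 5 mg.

CrCl = (140 − 76) × 50.2 / (72 × 2.8) = 3212.8 / 201.60 ≈ 15.9 mL/min
CrCl ≈ 16 mL/min.
merostatin: 10–24 mL/min → 30% of 750 mg = 225 mg.
ombiprazole: < 20 mL/min → 10% of 500 mg = 50 mg.
Total = 225 + 50 = 275 mg.

275 mg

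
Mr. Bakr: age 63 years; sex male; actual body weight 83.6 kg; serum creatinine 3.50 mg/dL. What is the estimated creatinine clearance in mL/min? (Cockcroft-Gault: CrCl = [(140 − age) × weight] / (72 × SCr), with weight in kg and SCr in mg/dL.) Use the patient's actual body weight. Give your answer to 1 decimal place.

25.5 mL/min

CrCl = (140 − 63) × 83.6 / (72 × 3.5) = 6437.2 / 252.00 ≈ 25.5 mL/min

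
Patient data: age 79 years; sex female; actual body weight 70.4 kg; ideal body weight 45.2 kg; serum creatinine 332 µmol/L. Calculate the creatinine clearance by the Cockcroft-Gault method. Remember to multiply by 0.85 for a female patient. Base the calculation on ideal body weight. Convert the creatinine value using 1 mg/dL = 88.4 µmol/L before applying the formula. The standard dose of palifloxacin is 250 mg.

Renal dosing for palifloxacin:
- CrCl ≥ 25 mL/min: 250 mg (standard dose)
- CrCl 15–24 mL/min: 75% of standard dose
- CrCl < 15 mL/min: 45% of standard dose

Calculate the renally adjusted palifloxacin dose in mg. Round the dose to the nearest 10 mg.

SCr = 332 / 88.4 = 3.756 mg/dL
CrCl = (140 − 79) × 45.2 / (72 × 3.756) × 0.85 = 2757.2 / 270.43 × 0.85 ≈ 8.7 mL/min
CrCl ≈ 9 mL/min → bracket < 15 mL/min.
45% of 250 mg = 112.5 mg → 110 mg

110 mg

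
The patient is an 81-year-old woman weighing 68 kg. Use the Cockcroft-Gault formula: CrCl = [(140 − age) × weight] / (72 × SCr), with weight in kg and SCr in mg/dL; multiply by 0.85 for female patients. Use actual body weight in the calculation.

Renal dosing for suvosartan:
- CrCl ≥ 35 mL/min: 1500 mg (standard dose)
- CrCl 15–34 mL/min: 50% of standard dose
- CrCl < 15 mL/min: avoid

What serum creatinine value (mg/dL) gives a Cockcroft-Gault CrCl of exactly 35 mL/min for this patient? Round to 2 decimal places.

1.35 mg/dL

Standard dose requires CrCl ≥ 35 mL/min.
Set (140 − 81) × 68 × 0.85 / (72 × SCr) = 35
SCr = (140 − 81) × 68 × 0.85 / (72 × 35) = 1.353 mg/dL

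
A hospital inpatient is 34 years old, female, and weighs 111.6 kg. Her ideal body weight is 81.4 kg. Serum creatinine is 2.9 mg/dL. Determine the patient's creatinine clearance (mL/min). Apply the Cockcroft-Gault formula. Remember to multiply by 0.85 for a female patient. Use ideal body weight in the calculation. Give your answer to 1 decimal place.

35.1 mL/min

CrCl = (140 − 34) × 81.4 / (72 × 2.9) × 0.85 = 8628.4 / 208.80 × 0.85 ≈ 35.1 mL/min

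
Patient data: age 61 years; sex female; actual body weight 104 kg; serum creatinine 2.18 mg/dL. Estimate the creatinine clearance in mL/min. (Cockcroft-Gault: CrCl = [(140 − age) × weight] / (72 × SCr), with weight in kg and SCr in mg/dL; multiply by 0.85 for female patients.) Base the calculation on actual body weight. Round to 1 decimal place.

CrCl = (140 − 61) × 104 / (72 × 2.18) × 0.85 = 8216.0 / 156.96 × 0.85 ≈ 44.5 mL/min

44.5 mL/min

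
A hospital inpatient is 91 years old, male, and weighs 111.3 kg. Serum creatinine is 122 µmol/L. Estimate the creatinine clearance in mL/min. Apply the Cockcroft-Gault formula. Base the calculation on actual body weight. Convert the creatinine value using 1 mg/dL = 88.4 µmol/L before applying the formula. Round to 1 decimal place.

SCr = 122 / 88.4 = 1.38 mg/dL
CrCl = (140 − 91) × 111.3 / (72 × 1.38) = 5453.7 / 99.36 ≈ 54.9 mL/min

54.9 mL/min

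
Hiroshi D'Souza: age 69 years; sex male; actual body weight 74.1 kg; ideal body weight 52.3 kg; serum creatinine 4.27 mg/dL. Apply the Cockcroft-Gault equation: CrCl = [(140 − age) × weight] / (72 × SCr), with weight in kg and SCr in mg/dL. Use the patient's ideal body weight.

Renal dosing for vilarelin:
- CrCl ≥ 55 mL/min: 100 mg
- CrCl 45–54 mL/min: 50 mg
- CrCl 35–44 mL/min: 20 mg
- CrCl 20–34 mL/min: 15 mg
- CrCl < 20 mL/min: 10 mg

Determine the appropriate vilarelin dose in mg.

CrCl = (140 − 69) × 52.3 / (72 × 4.27) = 3713.3 / 307.44 ≈ 12.1 mL/min
CrCl ≈ 12 mL/min → bracket < 20 mL/min.
Dose for this bracket: 10 mg.

10 mg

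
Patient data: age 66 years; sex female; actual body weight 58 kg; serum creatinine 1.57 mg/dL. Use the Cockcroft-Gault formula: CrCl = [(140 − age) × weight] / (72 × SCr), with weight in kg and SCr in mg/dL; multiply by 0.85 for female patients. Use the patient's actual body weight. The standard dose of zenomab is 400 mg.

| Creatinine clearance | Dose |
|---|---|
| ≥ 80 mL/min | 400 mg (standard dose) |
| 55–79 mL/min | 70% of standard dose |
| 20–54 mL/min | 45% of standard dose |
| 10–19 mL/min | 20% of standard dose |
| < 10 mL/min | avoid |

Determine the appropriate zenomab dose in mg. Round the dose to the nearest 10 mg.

180 mg

CrCl = (140 − 66) × 58 / (72 × 1.57) × 0.85 = 4292.0 / 113.04 × 0.85 ≈ 32.3 mL/min
CrCl ≈ 32 mL/min → bracket 20–54 mL/min.
45% of 400 mg = 180 mg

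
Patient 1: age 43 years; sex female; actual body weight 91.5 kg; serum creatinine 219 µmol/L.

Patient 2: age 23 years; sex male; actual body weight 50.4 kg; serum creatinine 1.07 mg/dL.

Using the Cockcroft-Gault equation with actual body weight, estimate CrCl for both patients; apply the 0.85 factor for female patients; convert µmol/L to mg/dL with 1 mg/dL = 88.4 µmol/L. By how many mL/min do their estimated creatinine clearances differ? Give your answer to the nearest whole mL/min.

Patient 1: SCr = 219 / 88.4 = 2.477 mg/dL
Patient 1: CrCl = (140 − 43) × 91.5 / (72 × 2.477) × 0.85 = 8875.5 / 178.34 × 0.85 ≈ 42.3 mL/min
Patient 2: CrCl = (140 − 23) × 50.4 / (72 × 1.07) = 5896.8 / 77.04 ≈ 76.5 mL/min
|42.3 − 76.5| = 34.2 mL/min

34 mL/min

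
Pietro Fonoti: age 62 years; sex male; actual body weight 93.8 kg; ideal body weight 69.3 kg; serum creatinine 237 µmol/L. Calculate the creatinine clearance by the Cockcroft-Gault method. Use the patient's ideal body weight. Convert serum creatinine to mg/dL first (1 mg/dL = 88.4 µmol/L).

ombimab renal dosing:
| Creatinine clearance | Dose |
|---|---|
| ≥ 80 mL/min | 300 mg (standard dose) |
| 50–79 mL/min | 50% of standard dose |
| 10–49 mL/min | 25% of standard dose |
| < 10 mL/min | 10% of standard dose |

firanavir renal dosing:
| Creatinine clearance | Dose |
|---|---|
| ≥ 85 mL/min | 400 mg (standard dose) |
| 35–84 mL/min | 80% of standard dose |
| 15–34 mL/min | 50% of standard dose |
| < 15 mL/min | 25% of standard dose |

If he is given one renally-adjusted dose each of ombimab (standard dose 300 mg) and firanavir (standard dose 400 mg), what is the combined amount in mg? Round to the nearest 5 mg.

275 mg

SCr = 237 / 88.4 = 2.681 mg/dL
CrCl = (140 − 62) × 69.3 / (72 × 2.681) = 5405.4 / 193.03 ≈ 28.0 mL/min
CrCl ≈ 28 mL/min.
ombimab: 10–49 mL/min → 25% of 300 mg = 75 mg.
firanavir: 15–34 mL/min → 50% of 400 mg = 200 mg.
Total = 75 + 200 = 275 mg.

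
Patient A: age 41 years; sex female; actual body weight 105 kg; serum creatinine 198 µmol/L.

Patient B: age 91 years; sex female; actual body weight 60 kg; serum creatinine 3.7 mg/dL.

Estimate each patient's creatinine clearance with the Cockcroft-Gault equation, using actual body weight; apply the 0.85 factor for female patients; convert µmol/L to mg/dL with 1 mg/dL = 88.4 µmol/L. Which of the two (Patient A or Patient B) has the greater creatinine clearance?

Patient A: SCr = 198 / 88.4 = 2.24 mg/dL
Patient A: CrCl = (140 − 41) × 105 / (72 × 2.24) × 0.85 = 10395.0 / 161.28 × 0.85 ≈ 54.8 mL/min
Patient B: CrCl = (140 − 91) × 60 / (72 × 3.7) × 0.85 = 2940.0 / 266.40 × 0.85 ≈ 9.4 mL/min
54.8 vs 9.4 mL/min → Patient A is higher.

Patient A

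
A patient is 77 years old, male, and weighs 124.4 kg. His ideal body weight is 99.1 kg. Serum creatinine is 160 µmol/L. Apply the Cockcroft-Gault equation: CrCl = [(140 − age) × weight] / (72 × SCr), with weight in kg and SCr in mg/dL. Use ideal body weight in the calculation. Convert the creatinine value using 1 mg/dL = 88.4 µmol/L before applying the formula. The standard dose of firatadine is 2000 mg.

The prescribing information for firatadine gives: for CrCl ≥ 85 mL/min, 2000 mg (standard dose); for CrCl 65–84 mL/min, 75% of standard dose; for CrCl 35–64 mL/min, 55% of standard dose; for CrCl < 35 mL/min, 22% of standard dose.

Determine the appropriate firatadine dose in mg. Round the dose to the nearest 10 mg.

1100 mg

SCr = 160 / 88.4 = 1.81 mg/dL
CrCl = (140 − 77) × 99.1 / (72 × 1.81) = 6243.3 / 130.32 ≈ 47.9 mL/min
CrCl ≈ 48 mL/min → bracket 35–64 mL/min.
55% of 2000 mg = 1100 mg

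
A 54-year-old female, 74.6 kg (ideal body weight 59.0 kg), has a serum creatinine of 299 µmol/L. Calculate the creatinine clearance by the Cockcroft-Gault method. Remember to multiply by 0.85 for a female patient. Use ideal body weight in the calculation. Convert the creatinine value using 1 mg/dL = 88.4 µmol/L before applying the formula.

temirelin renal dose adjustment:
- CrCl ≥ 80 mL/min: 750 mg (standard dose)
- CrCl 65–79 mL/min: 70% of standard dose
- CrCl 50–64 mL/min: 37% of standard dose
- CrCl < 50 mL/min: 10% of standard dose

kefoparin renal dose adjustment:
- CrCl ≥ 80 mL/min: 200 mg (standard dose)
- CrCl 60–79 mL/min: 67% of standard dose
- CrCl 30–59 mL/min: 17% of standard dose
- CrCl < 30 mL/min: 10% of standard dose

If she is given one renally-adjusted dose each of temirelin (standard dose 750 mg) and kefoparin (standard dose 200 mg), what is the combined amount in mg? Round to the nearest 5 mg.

SCr = 299 / 88.4 = 3.382 mg/dL
CrCl = (140 − 54) × 59 / (72 × 3.382) × 0.85 = 5074.0 / 243.50 × 0.85 ≈ 17.7 mL/min
CrCl ≈ 18 mL/min.
temirelin: < 50 mL/min → 10% of 750 mg = 75 mg.
kefoparin: < 30 mL/min → 10% of 200 mg = 20 mg.
Total = 75 + 20 = 95 mg.

95 mg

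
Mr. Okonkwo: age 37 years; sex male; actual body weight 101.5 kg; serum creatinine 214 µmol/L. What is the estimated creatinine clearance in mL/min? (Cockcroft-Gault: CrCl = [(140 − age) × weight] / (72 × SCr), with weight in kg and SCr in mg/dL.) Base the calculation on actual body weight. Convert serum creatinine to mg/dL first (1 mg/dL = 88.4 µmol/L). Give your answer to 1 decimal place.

SCr = 214 / 88.4 = 2.421 mg/dL
CrCl = (140 − 37) × 101.5 / (72 × 2.421) = 10454.5 / 174.31 ≈ 60.0 mL/min

60.0 mL/min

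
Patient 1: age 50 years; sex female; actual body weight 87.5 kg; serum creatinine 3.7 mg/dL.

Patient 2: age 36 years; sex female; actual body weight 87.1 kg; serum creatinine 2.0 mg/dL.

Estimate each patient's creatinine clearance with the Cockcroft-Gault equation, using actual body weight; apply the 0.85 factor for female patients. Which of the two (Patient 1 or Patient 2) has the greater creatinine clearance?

Patient 2

Patient 1: CrCl = (140 − 50) × 87.5 / (72 × 3.7) × 0.85 = 7875.0 / 266.40 × 0.85 ≈ 25.1 mL/min
Patient 2: CrCl = (140 − 36) × 87.1 / (72 × 2) × 0.85 = 9058.4 / 144.00 × 0.85 ≈ 53.5 mL/min
25.1 vs 53.5 mL/min → Patient 2 is higher.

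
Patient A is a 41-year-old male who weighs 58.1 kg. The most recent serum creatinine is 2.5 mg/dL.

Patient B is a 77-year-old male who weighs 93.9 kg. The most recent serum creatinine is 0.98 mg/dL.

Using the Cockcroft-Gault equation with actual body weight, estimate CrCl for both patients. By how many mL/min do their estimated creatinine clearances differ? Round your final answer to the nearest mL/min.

52 mL/min

Patient A: CrCl = (140 − 41) × 58.1 / (72 × 2.5) = 5751.9 / 180.00 ≈ 32.0 mL/min
Patient B: CrCl = (140 − 77) × 93.9 / (72 × 0.98) = 5915.7 / 70.56 ≈ 83.8 mL/min
|32.0 − 83.8| = 51.8 mL/min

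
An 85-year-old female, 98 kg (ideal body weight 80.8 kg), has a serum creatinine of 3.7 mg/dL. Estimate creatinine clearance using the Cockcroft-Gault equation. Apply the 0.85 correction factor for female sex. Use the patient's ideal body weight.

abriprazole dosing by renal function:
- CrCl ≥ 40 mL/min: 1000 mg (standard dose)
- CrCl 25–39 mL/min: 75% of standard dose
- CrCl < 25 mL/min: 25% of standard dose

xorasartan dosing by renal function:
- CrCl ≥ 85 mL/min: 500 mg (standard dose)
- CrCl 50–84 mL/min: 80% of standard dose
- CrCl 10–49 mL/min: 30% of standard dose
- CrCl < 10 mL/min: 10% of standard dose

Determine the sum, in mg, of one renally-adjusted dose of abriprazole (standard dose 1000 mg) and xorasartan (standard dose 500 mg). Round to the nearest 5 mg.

400 mg

CrCl = (140 − 85) × 80.8 / (72 × 3.7) × 0.85 = 4444.0 / 266.40 × 0.85 ≈ 14.2 mL/min
CrCl ≈ 14 mL/min.
abriprazole: < 25 mL/min → 25% of 1000 mg = 250 mg.
xorasartan: 10–49 mL/min → 30% of 500 mg = 150 mg.
Total = 250 + 150 = 400 mg.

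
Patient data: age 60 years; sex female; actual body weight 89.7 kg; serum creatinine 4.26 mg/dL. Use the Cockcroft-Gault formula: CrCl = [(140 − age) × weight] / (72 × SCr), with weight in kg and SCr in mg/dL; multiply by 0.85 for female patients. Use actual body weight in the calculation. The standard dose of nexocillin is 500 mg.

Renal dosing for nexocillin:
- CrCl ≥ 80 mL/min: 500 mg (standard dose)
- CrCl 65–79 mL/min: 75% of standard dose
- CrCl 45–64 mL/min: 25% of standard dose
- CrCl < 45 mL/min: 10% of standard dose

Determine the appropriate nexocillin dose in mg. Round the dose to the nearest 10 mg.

CrCl = (140 − 60) × 89.7 / (72 × 4.26) × 0.85 = 7176.0 / 306.72 × 0.85 ≈ 19.9 mL/min
CrCl ≈ 20 mL/min → bracket < 45 mL/min.
10% of 500 mg = 50 mg

50 mg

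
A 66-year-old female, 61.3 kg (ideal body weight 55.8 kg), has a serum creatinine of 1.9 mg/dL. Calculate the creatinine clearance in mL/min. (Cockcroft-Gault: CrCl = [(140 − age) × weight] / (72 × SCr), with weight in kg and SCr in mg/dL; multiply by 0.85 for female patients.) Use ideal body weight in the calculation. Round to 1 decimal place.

CrCl = (140 − 66) × 55.8 / (72 × 1.9) × 0.85 = 4129.2 / 136.80 × 0.85 ≈ 25.7 mL/min

25.7 mL/min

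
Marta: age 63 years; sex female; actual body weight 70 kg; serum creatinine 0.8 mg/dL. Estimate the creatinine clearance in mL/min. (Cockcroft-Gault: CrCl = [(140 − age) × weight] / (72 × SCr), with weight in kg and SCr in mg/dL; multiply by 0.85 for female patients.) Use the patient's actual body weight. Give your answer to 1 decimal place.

79.5 mL/min

CrCl = (140 − 63) × 70 / (72 × 0.8) × 0.85 = 5390.0 / 57.60 × 0.85 ≈ 79.5 mL/min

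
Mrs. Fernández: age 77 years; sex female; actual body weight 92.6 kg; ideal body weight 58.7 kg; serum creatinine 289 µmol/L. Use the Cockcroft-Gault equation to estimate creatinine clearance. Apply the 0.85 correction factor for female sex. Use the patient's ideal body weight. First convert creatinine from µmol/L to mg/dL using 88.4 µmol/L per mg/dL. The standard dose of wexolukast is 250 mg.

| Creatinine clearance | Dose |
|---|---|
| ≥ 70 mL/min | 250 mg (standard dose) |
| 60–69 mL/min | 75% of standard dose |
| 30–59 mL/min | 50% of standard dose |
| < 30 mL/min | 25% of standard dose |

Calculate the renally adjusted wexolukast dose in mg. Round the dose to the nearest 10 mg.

60 mg

SCr = 289 / 88.4 = 3.269 mg/dL
CrCl = (140 − 77) × 58.7 / (72 × 3.269) × 0.85 = 3698.1 / 235.37 × 0.85 ≈ 13.4 mL/min
CrCl ≈ 13 mL/min → bracket < 30 mL/min.
25% of 250 mg = 62.5 mg → 60 mg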